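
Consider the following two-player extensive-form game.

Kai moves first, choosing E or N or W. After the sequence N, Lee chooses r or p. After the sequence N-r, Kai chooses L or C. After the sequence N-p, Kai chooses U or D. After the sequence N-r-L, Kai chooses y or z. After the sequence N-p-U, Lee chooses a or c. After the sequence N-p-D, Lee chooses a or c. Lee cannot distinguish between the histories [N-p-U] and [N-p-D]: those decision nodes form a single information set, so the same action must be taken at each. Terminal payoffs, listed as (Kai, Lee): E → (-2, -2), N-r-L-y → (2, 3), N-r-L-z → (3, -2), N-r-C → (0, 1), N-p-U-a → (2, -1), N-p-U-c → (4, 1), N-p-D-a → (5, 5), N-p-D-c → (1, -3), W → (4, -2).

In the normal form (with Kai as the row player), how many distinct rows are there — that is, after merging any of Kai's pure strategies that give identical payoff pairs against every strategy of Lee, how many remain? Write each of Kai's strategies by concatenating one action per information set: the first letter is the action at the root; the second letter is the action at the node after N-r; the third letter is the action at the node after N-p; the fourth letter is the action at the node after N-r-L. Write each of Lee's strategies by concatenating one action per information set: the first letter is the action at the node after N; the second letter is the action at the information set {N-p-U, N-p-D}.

8

Kai has 24 pure strategies: ELUy, ELUz, ELDy, ELDz, ECUy, ECUz, ECDy, ECDz, NLUy, NLUz, NLDy, NLDz, NCUy, NCUz, NCDy, NCDz, WLUy, WLUz, WLDy, WLDz, WCUy, WCUz, WCDy, WCDz. Columns: ra, rc, pa, pc.
{ELUy, ELUz, ELDy, ELDz, ECUy, ECUz, ECDy, ECDz} → row (-2,-2) (-2,-2) (-2,-2) (-2,-2)
{NLUy} → row (2,3) (2,3) (2,-1) (4,1)
{NLUz} → row (3,-2) (3,-2) (2,-1) (4,1)
{NLDy} → row (2,3) (2,3) (5,5) (1,-3)
{NLDz} → row (3,-2) (3,-2) (5,5) (1,-3)
{NCUy, NCUz} → row (0,1) (0,1) (2,-1) (4,1)
{NCDy, NCDz} → row (0,1) (0,1) (5,5) (1,-3)
{WLUy, WLUz, WLDy, WLDz, WCUy, WCUz, WCDy, WCDz} → row (4,-2) (4,-2) (4,-2) (4,-2)
That's 8 distinct rows out of 24 strategies.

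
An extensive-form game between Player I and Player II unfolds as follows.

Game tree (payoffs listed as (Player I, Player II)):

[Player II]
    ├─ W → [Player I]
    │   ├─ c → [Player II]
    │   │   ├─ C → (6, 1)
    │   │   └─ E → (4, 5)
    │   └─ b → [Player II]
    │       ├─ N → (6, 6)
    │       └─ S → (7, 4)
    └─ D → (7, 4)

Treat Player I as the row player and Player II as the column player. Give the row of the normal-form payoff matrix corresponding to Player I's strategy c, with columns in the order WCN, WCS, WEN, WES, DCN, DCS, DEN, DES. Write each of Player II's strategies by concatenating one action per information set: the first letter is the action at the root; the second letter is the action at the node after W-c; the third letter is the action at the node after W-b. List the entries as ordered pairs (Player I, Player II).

(6,1) (6,1) (4,5) (4,5) (7,4) (7,4) (7,4) (7,4)

vs WCN: Player II plays W → Player I plays c at [W] → Player II plays C at [W-c] → (6, 1)
vs WCS: Player II plays W → Player I plays c at [W] → Player II plays C at [W-c] → (6, 1)
vs WEN: Player II plays W → Player I plays c at [W] → Player II plays E at [W-c] → (4, 5)
vs WES: Player II plays W → Player I plays c at [W] → Player II plays E at [W-c] → (4, 5)
vs DCN: Player II plays D → (7, 4)
vs DCS: Player II plays D → (7, 4)
vs DEN: Player II plays D → (7, 4)
vs DES: Player II plays D → (7, 4)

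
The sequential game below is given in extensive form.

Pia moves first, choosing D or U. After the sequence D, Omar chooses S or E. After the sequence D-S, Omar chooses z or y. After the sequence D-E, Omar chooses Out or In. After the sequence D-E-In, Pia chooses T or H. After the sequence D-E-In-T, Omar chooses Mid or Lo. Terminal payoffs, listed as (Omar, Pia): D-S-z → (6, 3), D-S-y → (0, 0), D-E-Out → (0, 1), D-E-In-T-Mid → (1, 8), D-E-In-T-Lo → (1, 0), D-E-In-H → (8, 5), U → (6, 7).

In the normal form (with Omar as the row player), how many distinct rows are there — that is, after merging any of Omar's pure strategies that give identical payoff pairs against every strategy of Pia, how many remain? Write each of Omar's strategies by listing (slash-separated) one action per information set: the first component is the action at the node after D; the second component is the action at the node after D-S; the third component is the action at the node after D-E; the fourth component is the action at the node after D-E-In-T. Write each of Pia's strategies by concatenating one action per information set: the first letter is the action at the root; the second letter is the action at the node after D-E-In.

5

Omar has 16 pure strategies: S/z/Out/Mid, S/z/Out/Lo, S/z/In/Mid, S/z/In/Lo, S/y/Out/Mid, S/y/Out/Lo, S/y/In/Mid, S/y/In/Lo, E/z/Out/Mid, E/z/Out/Lo, E/z/In/Mid, E/z/In/Lo, E/y/Out/Mid, E/y/Out/Lo, E/y/In/Mid, E/y/In/Lo. Columns: DT, DH, UT, UH.
{S/z/Out/Mid, S/z/Out/Lo, S/z/In/Mid, S/z/In/Lo} → row (6,3) (6,3) (6,7) (6,7)
{S/y/Out/Mid, S/y/Out/Lo, S/y/In/Mid, S/y/In/Lo} → row (0,0) (0,0) (6,7) (6,7)
{E/z/Out/Mid, E/z/Out/Lo, E/y/Out/Mid, E/y/Out/Lo} → row (0,1) (0,1) (6,7) (6,7)
{E/z/In/Mid, E/y/In/Mid} → row (1,8) (8,5) (6,7) (6,7)
{E/z/In/Lo, E/y/In/Lo} → row (1,0) (8,5) (6,7) (6,7)
That's 5 distinct rows out of 16 strategies.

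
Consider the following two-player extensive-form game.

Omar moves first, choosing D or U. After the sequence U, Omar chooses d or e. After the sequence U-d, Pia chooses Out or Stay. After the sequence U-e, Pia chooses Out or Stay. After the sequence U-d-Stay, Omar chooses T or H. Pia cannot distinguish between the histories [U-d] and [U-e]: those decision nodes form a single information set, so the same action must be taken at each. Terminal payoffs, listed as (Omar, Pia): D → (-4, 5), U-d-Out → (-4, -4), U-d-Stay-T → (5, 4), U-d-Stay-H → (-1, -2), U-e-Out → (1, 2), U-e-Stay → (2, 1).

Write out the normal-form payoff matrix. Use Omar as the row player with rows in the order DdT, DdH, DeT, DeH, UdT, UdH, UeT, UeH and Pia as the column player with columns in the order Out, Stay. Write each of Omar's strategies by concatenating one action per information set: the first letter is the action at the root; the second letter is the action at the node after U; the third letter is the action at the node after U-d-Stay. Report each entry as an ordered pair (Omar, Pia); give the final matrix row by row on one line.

DdT: (-4,5) (-4,5) | DdH: (-4,5) (-4,5) | DeT: (-4,5) (-4,5) | DeH: (-4,5) (-4,5) | UdT: (-4,-4) (5,4) | UdH: (-4,-4) (-1,-2) | UeT: (1,2) (2,1) | UeH: (1,2) (2,1)

Row DdT: Out→(-4,5), Stay→(-4,5)
Row DdH: Out→(-4,5), Stay→(-4,5)
Row DeT: Out→(-4,5), Stay→(-4,5)
Row DeH: Out→(-4,5), Stay→(-4,5)
Row UdT: Out→(-4,-4), Stay→(5,4)
Row UdH: Out→(-4,-4), Stay→(-1,-2)
Row UeT: Out→(1,2), Stay→(2,1)
Row UeH: Out→(1,2), Stay→(2,1)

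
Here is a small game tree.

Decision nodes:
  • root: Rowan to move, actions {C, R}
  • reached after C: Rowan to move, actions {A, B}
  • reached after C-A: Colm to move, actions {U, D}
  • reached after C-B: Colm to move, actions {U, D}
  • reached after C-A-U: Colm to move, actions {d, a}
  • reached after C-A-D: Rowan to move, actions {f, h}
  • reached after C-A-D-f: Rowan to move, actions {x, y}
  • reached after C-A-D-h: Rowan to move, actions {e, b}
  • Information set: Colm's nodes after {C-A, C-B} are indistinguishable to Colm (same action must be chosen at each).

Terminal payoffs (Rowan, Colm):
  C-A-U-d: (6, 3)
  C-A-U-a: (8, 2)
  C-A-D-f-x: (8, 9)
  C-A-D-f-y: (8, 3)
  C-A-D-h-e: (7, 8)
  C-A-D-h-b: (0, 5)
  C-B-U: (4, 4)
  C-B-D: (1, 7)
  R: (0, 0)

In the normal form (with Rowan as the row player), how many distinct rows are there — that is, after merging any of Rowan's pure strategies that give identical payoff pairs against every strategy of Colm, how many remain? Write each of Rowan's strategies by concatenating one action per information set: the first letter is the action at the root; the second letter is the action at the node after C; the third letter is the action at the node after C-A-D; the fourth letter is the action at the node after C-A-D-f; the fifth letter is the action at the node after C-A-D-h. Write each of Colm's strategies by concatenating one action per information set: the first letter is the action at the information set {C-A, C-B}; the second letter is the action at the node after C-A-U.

6

Rowan has 32 pure strategies: CAfxe, CAfxb, CAfye, CAfyb, CAhxe, CAhxb, CAhye, CAhyb, CBfxe, CBfxb, CBfye, CBfyb, CBhxe, CBhxb, CBhye, CBhyb, RAfxe, RAfxb, RAfye, RAfyb, RAhxe, RAhxb, RAhye, RAhyb, RBfxe, RBfxb, RBfye, RBfyb, RBhxe, RBhxb, RBhye, RBhyb. Columns: Ud, Ua, Dd, Da.
{CAfxe, CAfxb} → row (6,3) (8,2) (8,9) (8,9)
{CAfye, CAfyb} → row (6,3) (8,2) (8,3) (8,3)
{CAhxe, CAhye} → row (6,3) (8,2) (7,8) (7,8)
{CAhxb, CAhyb} → row (6,3) (8,2) (0,5) (0,5)
{CBfxe, CBfxb, CBfye, CBfyb, CBhxe, CBhxb, CBhye, CBhyb} → row (4,4) (4,4) (1,7) (1,7)
{RAfxe, RAfxb, RAfye, RAfyb, RAhxe, RAhxb, RAhye, RAhyb, RBfxe, RBfxb, RBfye, RBfyb, RBhxe, RBhxb, RBhye, RBhyb} → row (0,0) (0,0) (0,0) (0,0)
That's 6 distinct rows out of 32 strategies.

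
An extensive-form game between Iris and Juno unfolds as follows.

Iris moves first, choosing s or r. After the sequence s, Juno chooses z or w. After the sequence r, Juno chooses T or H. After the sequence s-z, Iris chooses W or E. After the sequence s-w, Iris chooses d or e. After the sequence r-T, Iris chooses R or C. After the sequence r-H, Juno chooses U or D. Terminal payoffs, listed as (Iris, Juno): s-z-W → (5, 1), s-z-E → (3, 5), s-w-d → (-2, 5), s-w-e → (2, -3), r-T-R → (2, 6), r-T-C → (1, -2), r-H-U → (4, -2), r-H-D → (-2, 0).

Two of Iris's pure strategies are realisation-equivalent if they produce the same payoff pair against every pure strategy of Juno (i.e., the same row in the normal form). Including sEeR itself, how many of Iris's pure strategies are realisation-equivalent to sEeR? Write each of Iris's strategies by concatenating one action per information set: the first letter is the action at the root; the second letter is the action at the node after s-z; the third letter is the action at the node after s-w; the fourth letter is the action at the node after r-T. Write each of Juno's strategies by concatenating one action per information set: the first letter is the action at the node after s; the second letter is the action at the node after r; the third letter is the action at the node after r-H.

Row for sEeR (columns zTU, zTD, zHU, zHD, wTU, wTD, wHU, wHD): (3,5) (3,5) (3,5) (3,5) (2,-3) (2,-3) (2,-3) (2,-3).
Under sEeR, Iris's choice at the node after r-T can never be reached regardless of what Juno does, so varying those choices leaves every outcome unchanged.
Holding the reachable choices fixed and varying the unreachable one freely already gives 2 equivalent strategies.
No other strategy reproduces this row, so those 2 are the full class: sEeR, sEeC.

2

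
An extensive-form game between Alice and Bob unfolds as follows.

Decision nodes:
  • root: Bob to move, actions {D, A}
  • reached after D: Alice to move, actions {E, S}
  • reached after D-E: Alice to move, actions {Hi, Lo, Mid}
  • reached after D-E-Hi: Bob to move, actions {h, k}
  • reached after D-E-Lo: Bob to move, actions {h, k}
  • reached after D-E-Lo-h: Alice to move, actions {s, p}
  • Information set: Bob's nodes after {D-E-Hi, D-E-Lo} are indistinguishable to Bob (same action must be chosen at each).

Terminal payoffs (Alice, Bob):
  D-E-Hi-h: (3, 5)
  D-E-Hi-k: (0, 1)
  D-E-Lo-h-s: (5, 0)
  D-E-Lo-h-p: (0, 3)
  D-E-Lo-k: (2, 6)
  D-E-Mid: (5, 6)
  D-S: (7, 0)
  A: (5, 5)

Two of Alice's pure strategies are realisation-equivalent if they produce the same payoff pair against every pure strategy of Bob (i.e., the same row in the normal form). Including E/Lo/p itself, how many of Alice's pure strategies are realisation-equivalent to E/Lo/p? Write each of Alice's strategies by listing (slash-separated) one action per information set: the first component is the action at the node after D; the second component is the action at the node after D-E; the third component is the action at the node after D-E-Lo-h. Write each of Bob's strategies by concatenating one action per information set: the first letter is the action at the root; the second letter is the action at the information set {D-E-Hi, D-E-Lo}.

1

Row for E/Lo/p (columns Dh, Dk, Ah, Ak): (0,3) (2,6) (5,5) (5,5).
Every one of Alice's information sets is on the play path for some reply by Bob when Alice follows E/Lo/p.
Changing the action at any of them therefore changes at least one column, so only E/Lo/p itself gives this row.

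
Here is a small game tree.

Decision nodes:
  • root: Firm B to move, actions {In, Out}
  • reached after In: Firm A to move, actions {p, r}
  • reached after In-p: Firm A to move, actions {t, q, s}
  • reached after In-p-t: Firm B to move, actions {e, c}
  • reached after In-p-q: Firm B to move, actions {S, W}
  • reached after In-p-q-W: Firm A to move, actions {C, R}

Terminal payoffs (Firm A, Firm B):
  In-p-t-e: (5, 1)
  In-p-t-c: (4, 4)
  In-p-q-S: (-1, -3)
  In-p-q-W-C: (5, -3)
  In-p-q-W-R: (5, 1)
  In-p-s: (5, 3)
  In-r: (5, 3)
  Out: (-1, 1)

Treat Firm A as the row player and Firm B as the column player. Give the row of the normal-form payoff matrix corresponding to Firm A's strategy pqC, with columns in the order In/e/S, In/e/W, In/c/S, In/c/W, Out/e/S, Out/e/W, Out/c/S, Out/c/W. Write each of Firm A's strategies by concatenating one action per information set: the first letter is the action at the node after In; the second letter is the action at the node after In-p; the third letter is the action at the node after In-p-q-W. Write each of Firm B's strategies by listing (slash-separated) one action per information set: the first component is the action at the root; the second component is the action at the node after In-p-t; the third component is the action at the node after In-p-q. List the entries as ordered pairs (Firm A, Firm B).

vs In/e/S: Firm B plays In → Firm A plays p at [In] → Firm A plays q at [In-p] → Firm B plays S at [In-p-q] → (-1, -3)
vs In/e/W: Firm B plays In → Firm A plays p at [In] → Firm A plays q at [In-p] → Firm B plays W at [In-p-q] → Firm A plays C at [In-p-q-W] → (5, -3)
vs In/c/S: Firm B plays In → Firm A plays p at [In] → Firm A plays q at [In-p] → Firm B plays S at [In-p-q] → (-1, -3)
vs In/c/W: Firm B plays In → Firm A plays p at [In] → Firm A plays q at [In-p] → Firm B plays W at [In-p-q] → Firm A plays C at [In-p-q-W] → (5, -3)
vs Out/e/S: Firm B plays Out → (-1, 1)
vs Out/e/W: Firm B plays Out → (-1, 1)
vs Out/c/S: Firm B plays Out → (-1, 1)
vs Out/c/W: Firm B plays Out → (-1, 1)

(-1,-3) (5,-3) (-1,-3) (5,-3) (-1,1) (-1,1) (-1,1) (-1,1)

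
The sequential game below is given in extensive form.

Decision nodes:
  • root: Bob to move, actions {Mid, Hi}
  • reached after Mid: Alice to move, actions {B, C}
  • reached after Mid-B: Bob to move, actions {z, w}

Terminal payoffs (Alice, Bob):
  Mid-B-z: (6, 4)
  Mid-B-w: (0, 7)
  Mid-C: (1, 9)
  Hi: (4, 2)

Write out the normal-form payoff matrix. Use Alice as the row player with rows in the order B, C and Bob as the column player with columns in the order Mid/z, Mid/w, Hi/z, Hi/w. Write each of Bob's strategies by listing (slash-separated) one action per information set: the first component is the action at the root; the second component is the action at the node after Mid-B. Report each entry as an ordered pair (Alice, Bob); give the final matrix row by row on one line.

Row B: Mid/z→(6,4), Mid/w→(0,7), Hi/z→(4,2), Hi/w→(4,2)
Row C: Mid/z→(1,9), Mid/w→(1,9), Hi/z→(4,2), Hi/w→(4,2)

B: (6,4) (0,7) (4,2) (4,2) | C: (1,9) (1,9) (4,2) (4,2)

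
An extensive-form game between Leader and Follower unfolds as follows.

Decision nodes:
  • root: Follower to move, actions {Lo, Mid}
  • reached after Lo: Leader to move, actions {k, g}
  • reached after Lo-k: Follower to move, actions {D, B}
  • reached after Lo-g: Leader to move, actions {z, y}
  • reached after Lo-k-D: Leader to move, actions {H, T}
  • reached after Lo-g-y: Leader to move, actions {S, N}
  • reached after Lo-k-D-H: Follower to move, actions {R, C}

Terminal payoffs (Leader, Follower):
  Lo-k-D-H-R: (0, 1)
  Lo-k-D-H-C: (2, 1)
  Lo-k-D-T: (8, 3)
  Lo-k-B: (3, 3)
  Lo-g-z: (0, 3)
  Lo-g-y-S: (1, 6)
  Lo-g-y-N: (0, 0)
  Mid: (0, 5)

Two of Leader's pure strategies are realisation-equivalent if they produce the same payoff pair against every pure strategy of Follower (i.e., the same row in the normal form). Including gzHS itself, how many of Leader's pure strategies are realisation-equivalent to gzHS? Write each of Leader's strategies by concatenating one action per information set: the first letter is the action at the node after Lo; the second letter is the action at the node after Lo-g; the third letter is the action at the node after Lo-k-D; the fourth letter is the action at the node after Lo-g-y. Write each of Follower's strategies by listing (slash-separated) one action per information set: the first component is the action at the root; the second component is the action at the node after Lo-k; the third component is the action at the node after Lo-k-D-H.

4

Row for gzHS (columns Lo/D/R, Lo/D/C, Lo/B/R, Lo/B/C, Mid/D/R, Mid/D/C, Mid/B/R, Mid/B/C): (0,3) (0,3) (0,3) (0,3) (0,5) (0,5) (0,5) (0,5).
Under gzHS, Leader's choice at the node after Lo-k-D and at the node after Lo-g-y can never be reached regardless of what Follower does, so varying those choices leaves every outcome unchanged.
Holding the reachable choices fixed and varying the unreachable ones freely already gives 2 × 2 = 4 equivalent strategies.
No other strategy reproduces this row, so those 4 are the full class: gzHS, gzHN, gzTS, gzTN.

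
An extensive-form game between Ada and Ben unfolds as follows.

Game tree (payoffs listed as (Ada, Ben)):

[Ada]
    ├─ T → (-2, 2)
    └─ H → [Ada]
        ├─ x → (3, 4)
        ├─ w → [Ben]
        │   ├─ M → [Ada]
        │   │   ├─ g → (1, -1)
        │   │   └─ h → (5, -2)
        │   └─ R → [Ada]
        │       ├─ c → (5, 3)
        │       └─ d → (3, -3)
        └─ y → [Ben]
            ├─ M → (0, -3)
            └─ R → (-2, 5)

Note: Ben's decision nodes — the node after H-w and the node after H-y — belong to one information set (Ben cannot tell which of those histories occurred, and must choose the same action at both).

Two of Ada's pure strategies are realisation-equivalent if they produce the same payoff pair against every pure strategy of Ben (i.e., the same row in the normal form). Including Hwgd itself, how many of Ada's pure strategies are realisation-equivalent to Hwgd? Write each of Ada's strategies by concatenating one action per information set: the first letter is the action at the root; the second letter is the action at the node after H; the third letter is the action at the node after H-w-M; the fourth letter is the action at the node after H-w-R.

Row for Hwgd (columns M, R): (1,-1) (3,-3).
Every one of Ada's information sets is on the play path for some reply by Ben when Ada follows Hwgd.
Changing the action at any of them therefore changes at least one column, so only Hwgd itself gives this row.

1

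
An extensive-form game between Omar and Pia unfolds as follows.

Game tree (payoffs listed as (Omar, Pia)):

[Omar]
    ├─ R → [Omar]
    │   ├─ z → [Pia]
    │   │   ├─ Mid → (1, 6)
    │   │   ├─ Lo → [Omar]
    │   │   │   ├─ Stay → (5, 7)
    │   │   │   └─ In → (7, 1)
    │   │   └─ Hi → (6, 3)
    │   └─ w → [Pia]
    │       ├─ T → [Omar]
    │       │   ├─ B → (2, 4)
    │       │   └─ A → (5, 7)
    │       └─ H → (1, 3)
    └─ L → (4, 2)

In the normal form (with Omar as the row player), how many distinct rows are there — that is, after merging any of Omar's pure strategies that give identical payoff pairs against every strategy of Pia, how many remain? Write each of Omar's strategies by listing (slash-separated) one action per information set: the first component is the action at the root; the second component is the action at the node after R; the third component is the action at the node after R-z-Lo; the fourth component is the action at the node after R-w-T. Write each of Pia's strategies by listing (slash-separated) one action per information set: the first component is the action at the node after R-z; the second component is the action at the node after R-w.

Omar has 16 pure strategies: R/z/Stay/B, R/z/Stay/A, R/z/In/B, R/z/In/A, R/w/Stay/B, R/w/Stay/A, R/w/In/B, R/w/In/A, L/z/Stay/B, L/z/Stay/A, L/z/In/B, L/z/In/A, L/w/Stay/B, L/w/Stay/A, L/w/In/B, L/w/In/A. Columns: Mid/T, Mid/H, Lo/T, Lo/H, Hi/T, Hi/H.
{R/z/Stay/B, R/z/Stay/A} → row (1,6) (1,6) (5,7) (5,7) (6,3) (6,3)
{R/z/In/B, R/z/In/A} → row (1,6) (1,6) (7,1) (7,1) (6,3) (6,3)
{R/w/Stay/B, R/w/In/B} → row (2,4) (1,3) (2,4) (1,3) (2,4) (1,3)
{R/w/Stay/A, R/w/In/A} → row (5,7) (1,3) (5,7) (1,3) (5,7) (1,3)
{L/z/Stay/B, L/z/Stay/A, L/z/In/B, L/z/In/A, L/w/Stay/B, L/w/Stay/A, L/w/In/B, L/w/In/A} → row (4,2) (4,2) (4,2) (4,2) (4,2) (4,2)
That's 5 distinct rows out of 16 strategies.

5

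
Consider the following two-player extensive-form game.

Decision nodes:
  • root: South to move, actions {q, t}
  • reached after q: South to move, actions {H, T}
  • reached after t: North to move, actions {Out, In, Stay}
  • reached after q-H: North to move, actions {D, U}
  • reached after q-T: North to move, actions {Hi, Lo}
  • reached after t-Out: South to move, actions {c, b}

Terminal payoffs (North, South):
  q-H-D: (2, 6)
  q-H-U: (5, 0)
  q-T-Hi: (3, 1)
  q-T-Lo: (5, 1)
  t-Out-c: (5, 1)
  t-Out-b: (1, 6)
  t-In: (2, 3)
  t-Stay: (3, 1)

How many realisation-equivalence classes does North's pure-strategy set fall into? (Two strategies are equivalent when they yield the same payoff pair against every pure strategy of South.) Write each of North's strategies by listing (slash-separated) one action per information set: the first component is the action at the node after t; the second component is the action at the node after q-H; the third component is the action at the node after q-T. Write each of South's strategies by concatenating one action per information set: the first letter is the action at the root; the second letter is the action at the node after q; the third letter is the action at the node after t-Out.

North has 12 pure strategies: Out/D/Hi, Out/D/Lo, Out/U/Hi, Out/U/Lo, In/D/Hi, In/D/Lo, In/U/Hi, In/U/Lo, Stay/D/Hi, Stay/D/Lo, Stay/U/Hi, Stay/U/Lo. Columns: qHc, qHb, qTc, qTb, tHc, tHb, tTc, tTb.
{Out/D/Hi} → row (2,6) (2,6) (3,1) (3,1) (5,1) (1,6) (5,1) (1,6)
{Out/D/Lo} → row (2,6) (2,6) (5,1) (5,1) (5,1) (1,6) (5,1) (1,6)
{Out/U/Hi} → row (5,0) (5,0) (3,1) (3,1) (5,1) (1,6) (5,1) (1,6)
{Out/U/Lo} → row (5,0) (5,0) (5,1) (5,1) (5,1) (1,6) (5,1) (1,6)
{In/D/Hi} → row (2,6) (2,6) (3,1) (3,1) (2,3) (2,3) (2,3) (2,3)
{In/D/Lo} → row (2,6) (2,6) (5,1) (5,1) (2,3) (2,3) (2,3) (2,3)
{In/U/Hi} → row (5,0) (5,0) (3,1) (3,1) (2,3) (2,3) (2,3) (2,3)
{In/U/Lo} → row (5,0) (5,0) (5,1) (5,1) (2,3) (2,3) (2,3) (2,3)
{Stay/D/Hi} → row (2,6) (2,6) (3,1) (3,1) (3,1) (3,1) (3,1) (3,1)
{Stay/D/Lo} → row (2,6) (2,6) (5,1) (5,1) (3,1) (3,1) (3,1) (3,1)
{Stay/U/Hi} → row (5,0) (5,0) (3,1) (3,1) (3,1) (3,1) (3,1) (3,1)
{Stay/U/Lo} → row (5,0) (5,0) (5,1) (5,1) (3,1) (3,1) (3,1) (3,1)
That's 12 distinct rows out of 12 strategies.

12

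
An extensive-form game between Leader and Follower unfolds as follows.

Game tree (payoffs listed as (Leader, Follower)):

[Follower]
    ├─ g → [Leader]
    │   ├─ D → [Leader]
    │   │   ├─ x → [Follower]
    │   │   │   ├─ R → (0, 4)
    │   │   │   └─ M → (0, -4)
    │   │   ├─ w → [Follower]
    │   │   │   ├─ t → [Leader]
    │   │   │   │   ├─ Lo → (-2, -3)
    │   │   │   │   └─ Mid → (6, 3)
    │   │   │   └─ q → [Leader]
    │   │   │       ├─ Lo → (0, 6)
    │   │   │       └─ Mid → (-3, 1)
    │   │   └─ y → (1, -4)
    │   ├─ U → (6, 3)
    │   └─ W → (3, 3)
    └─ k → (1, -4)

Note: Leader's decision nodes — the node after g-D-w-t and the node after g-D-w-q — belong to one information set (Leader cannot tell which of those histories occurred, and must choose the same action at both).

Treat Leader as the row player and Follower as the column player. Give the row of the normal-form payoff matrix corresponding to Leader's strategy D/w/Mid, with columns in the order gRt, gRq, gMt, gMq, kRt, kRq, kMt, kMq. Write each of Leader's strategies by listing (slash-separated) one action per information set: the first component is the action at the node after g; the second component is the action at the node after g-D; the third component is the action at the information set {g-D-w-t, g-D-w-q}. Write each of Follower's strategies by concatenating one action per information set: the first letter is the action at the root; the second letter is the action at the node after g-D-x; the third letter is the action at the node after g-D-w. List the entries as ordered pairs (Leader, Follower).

vs gRt: Follower plays g → Leader plays D at [g] → Leader plays w at [g-D] → Follower plays t at [g-D-w] → Leader plays Mid at [g-D-w-t] → (6, 3)
vs gRq: Follower plays g → Leader plays D at [g] → Leader plays w at [g-D] → Follower plays q at [g-D-w] → Leader plays Mid at [g-D-w-q] → (-3, 1)
vs gMt: Follower plays g → Leader plays D at [g] → Leader plays w at [g-D] → Follower plays t at [g-D-w] → Leader plays Mid at [g-D-w-t] → (6, 3)
vs gMq: Follower plays g → Leader plays D at [g] → Leader plays w at [g-D] → Follower plays q at [g-D-w] → Leader plays Mid at [g-D-w-q] → (-3, 1)
vs kRt: Follower plays k → (1, -4)
vs kRq: Follower plays k → (1, -4)
vs kMt: Follower plays k → (1, -4)
vs kMq: Follower plays k → (1, -4)

(6,3) (-3,1) (6,3) (-3,1) (1,-4) (1,-4) (1,-4) (1,-4)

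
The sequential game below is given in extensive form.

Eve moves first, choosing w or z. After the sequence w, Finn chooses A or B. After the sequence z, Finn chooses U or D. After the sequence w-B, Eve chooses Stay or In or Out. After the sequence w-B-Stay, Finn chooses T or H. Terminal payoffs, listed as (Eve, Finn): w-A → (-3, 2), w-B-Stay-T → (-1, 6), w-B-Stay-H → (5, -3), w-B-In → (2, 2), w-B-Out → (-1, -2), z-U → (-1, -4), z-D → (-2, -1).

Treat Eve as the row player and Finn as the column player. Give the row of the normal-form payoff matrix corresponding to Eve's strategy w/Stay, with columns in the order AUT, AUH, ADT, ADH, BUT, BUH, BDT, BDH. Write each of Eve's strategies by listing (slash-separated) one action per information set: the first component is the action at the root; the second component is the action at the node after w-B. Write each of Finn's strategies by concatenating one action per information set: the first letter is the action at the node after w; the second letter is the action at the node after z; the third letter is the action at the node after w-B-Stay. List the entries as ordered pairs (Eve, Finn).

vs AUT: Eve plays w → Finn plays A at [w] → (-3, 2)
vs AUH: Eve plays w → Finn plays A at [w] → (-3, 2)
vs ADT: Eve plays w → Finn plays A at [w] → (-3, 2)
vs ADH: Eve plays w → Finn plays A at [w] → (-3, 2)
vs BUT: Eve plays w → Finn plays B at [w] → Eve plays Stay at [w-B] → Finn plays T at [w-B-Stay] → (-1, 6)
vs BUH: Eve plays w → Finn plays B at [w] → Eve plays Stay at [w-B] → Finn plays H at [w-B-Stay] → (5, -3)
vs BDT: Eve plays w → Finn plays B at [w] → Eve plays Stay at [w-B] → Finn plays T at [w-B-Stay] → (-1, 6)
vs BDH: Eve plays w → Finn plays B at [w] → Eve plays Stay at [w-B] → Finn plays H at [w-B-Stay] → (5, -3)

(-3,2) (-3,2) (-3,2) (-3,2) (-1,6) (5,-3) (-1,6) (5,-3)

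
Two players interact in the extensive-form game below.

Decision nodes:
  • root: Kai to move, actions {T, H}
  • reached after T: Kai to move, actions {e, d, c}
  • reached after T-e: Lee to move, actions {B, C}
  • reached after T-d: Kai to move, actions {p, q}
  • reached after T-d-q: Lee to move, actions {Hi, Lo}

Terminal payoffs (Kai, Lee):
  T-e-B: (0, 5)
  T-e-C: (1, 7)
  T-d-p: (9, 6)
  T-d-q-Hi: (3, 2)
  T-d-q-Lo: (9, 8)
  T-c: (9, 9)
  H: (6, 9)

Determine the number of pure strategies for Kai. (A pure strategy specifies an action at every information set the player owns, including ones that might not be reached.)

Kai owns the root with actions {T, H} — two choices.
Kai owns the node after T with actions {e, d, c} — three choices.
Kai owns the node after T-d with actions {p, q} — two choices.
A pure strategy fixes one action at each information set independently, so the count is the product 2 × 3 × 2 = 12.

12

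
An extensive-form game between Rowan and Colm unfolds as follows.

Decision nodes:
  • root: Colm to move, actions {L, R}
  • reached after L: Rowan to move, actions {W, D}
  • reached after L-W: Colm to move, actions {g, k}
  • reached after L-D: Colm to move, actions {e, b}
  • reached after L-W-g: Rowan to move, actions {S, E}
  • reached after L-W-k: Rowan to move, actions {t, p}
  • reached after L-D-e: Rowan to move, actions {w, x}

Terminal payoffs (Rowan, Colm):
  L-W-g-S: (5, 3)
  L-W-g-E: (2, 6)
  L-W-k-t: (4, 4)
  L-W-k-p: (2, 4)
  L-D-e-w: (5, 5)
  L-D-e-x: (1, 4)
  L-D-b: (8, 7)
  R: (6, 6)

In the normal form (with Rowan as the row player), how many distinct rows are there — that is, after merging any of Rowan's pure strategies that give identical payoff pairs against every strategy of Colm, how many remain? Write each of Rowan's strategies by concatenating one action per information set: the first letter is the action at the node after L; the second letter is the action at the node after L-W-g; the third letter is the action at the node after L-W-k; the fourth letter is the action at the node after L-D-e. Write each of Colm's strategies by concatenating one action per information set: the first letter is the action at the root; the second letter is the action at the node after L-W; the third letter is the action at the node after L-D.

6

Rowan has 16 pure strategies: WStw, WStx, WSpw, WSpx, WEtw, WEtx, WEpw, WEpx, DStw, DStx, DSpw, DSpx, DEtw, DEtx, DEpw, DEpx. Columns: Lge, Lgb, Lke, Lkb, Rge, Rgb, Rke, Rkb.
{WStw, WStx} → row (5,3) (5,3) (4,4) (4,4) (6,6) (6,6) (6,6) (6,6)
{WSpw, WSpx} → row (5,3) (5,3) (2,4) (2,4) (6,6) (6,6) (6,6) (6,6)
{WEtw, WEtx} → row (2,6) (2,6) (4,4) (4,4) (6,6) (6,6) (6,6) (6,6)
{WEpw, WEpx} → row (2,6) (2,6) (2,4) (2,4) (6,6) (6,6) (6,6) (6,6)
{DStw, DSpw, DEtw, DEpw} → row (5,5) (8,7) (5,5) (8,7) (6,6) (6,6) (6,6) (6,6)
{DStx, DSpx, DEtx, DEpx} → row (1,4) (8,7) (1,4) (8,7) (6,6) (6,6) (6,6) (6,6)
That's 6 distinct rows out of 16 strategies.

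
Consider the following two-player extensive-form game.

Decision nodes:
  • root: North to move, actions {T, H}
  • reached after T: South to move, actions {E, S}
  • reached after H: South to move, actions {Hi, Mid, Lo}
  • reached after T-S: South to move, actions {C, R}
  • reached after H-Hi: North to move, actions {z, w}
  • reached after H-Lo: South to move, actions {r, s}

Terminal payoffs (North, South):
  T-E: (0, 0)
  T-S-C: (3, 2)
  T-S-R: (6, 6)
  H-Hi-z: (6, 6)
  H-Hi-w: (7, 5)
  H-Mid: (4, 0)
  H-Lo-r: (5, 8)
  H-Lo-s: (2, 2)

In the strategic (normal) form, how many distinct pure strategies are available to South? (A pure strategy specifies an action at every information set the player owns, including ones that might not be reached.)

24

South owns the node after T with actions {E, S} — two choices.
South owns the node after H with actions {Hi, Mid, Lo} — three choices.
South owns the node after T-S with actions {C, R} — two choices.
South owns the node after H-Lo with actions {r, s} — two choices.
A pure strategy fixes one action at each information set independently, so the count is the product 2 × 3 × 2 × 2 = 24.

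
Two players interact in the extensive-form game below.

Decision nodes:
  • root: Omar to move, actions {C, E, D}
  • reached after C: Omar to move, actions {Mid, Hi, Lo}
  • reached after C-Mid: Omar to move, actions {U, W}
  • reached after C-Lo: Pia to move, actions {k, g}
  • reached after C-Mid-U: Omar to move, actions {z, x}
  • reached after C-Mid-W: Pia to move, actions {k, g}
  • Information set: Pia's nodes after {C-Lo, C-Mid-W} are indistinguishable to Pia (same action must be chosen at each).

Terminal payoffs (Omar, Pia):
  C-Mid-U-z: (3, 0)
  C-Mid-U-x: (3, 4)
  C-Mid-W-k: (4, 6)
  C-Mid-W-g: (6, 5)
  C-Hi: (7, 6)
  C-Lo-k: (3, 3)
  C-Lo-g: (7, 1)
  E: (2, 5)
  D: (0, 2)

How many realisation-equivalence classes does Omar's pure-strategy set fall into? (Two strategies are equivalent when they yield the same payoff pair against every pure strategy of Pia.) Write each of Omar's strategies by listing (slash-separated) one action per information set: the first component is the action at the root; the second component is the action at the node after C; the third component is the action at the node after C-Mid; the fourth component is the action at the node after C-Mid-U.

Omar has 36 pure strategies: C/Mid/U/z, C/Mid/U/x, C/Mid/W/z, C/Mid/W/x, C/Hi/U/z, C/Hi/U/x, C/Hi/W/z, C/Hi/W/x, C/Lo/U/z, C/Lo/U/x, C/Lo/W/z, C/Lo/W/x, E/Mid/U/z, E/Mid/U/x, E/Mid/W/z, E/Mid/W/x, E/Hi/U/z, E/Hi/U/x, E/Hi/W/z, E/Hi/W/x, E/Lo/U/z, E/Lo/U/x, E/Lo/W/z, E/Lo/W/x, D/Mid/U/z, D/Mid/U/x, D/Mid/W/z, D/Mid/W/x, D/Hi/U/z, D/Hi/U/x, D/Hi/W/z, D/Hi/W/x, D/Lo/U/z, D/Lo/U/x, D/Lo/W/z, D/Lo/W/x. Columns: k, g.
{C/Mid/U/z} → row (3,0) (3,0)
{C/Mid/U/x} → row (3,4) (3,4)
{C/Mid/W/z, C/Mid/W/x} → row (4,6) (6,5)
{C/Hi/U/z, C/Hi/U/x, C/Hi/W/z, C/Hi/W/x} → row (7,6) (7,6)
{C/Lo/U/z, C/Lo/U/x, C/Lo/W/z, C/Lo/W/x} → row (3,3) (7,1)
{E/Mid/U/z, E/Mid/U/x, E/Mid/W/z, E/Mid/W/x, E/Hi/U/z, E/Hi/U/x, E/Hi/W/z, E/Hi/W/x, E/Lo/U/z, E/Lo/U/x, E/Lo/W/z, E/Lo/W/x} → row (2,5) (2,5)
{D/Mid/U/z, D/Mid/U/x, D/Mid/W/z, D/Mid/W/x, D/Hi/U/z, D/Hi/U/x, D/Hi/W/z, D/Hi/W/x, D/Lo/U/z, D/Lo/U/x, D/Lo/W/z, D/Lo/W/x} → row (0,2) (0,2)
That's 7 distinct rows out of 36 strategies.

7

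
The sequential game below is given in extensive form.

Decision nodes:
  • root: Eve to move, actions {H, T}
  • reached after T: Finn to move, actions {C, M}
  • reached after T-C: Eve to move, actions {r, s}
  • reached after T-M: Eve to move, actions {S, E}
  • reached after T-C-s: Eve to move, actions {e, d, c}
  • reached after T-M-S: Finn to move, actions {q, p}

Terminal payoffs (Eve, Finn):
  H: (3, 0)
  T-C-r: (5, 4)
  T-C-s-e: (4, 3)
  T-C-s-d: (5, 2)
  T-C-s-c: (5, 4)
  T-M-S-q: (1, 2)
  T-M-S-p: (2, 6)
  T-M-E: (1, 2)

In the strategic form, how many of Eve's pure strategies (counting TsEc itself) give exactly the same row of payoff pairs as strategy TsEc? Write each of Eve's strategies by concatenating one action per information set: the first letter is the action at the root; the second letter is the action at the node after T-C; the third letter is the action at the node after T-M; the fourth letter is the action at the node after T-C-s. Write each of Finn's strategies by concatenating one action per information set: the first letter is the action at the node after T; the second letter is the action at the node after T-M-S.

4

Row for TsEc (columns Cq, Cp, Mq, Mp): (5,4) (5,4) (1,2) (1,2).
Every one of Eve's information sets is on the play path for some reply by Finn when Eve follows TsEc.
Even so, TrEe, TrEd, TrEc happen to produce the same payoff in every column — so 4 strategies share this row.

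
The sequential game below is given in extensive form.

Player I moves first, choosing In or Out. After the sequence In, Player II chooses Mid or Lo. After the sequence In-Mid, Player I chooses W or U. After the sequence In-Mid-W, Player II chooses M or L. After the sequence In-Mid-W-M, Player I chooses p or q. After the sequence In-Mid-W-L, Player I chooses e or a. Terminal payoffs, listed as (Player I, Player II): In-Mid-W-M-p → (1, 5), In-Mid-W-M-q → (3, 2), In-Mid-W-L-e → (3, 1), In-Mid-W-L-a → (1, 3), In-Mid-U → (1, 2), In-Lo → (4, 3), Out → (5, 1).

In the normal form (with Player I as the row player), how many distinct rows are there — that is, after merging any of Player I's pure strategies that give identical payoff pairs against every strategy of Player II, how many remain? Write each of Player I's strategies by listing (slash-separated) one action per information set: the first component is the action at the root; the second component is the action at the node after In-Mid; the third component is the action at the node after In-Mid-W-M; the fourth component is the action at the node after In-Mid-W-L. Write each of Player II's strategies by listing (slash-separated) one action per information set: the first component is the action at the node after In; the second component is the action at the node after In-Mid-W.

Player I has 16 pure strategies: In/W/p/e, In/W/p/a, In/W/q/e, In/W/q/a, In/U/p/e, In/U/p/a, In/U/q/e, In/U/q/a, Out/W/p/e, Out/W/p/a, Out/W/q/e, Out/W/q/a, Out/U/p/e, Out/U/p/a, Out/U/q/e, Out/U/q/a. Columns: Mid/M, Mid/L, Lo/M, Lo/L.
{In/W/p/e} → row (1,5) (3,1) (4,3) (4,3)
{In/W/p/a} → row (1,5) (1,3) (4,3) (4,3)
{In/W/q/e} → row (3,2) (3,1) (4,3) (4,3)
{In/W/q/a} → row (3,2) (1,3) (4,3) (4,3)
{In/U/p/e, In/U/p/a, In/U/q/e, In/U/q/a} → row (1,2) (1,2) (4,3) (4,3)
{Out/W/p/e, Out/W/p/a, Out/W/q/e, Out/W/q/a, Out/U/p/e, Out/U/p/a, Out/U/q/e, Out/U/q/a} → row (5,1) (5,1) (5,1) (5,1)
That's 6 distinct rows out of 16 strategies.

6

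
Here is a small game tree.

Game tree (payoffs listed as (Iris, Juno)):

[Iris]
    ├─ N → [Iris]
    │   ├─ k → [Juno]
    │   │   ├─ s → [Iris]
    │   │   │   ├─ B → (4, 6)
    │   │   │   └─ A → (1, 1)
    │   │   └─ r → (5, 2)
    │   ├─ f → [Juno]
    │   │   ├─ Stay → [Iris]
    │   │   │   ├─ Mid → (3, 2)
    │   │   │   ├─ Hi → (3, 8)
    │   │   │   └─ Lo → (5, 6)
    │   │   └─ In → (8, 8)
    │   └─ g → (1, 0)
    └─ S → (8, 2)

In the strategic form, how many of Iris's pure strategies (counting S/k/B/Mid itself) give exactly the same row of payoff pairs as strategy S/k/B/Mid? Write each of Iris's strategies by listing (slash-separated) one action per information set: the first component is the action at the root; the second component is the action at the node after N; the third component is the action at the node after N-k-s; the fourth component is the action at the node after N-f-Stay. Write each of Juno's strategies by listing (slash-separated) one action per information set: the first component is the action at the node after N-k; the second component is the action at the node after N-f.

Row for S/k/B/Mid (columns s/Stay, s/In, r/Stay, r/In): (8,2) (8,2) (8,2) (8,2).
Under S/k/B/Mid, Iris's choice at the node after N and at the node after N-k-s and at the node after N-f-Stay can never be reached regardless of what Juno does, so varying those choices leaves every outcome unchanged.
Holding the reachable choices fixed and varying the unreachable ones freely already gives 3 × 2 × 3 = 18 equivalent strategies.
No other strategy reproduces this row, so those 18 are the full class: S/k/B/Mid, S/k/B/Hi, S/k/B/Lo, S/k/A/Mid, S/k/A/Hi, S/k/A/Lo, S/f/B/Mid, S/f/B/Hi, S/f/B/Lo, S/f/A/Mid, S/f/A/Hi, S/f/A/Lo, S/g/B/Mid, S/g/B/Hi, S/g/B/Lo, S/g/A/Mid, S/g/A/Hi, S/g/A/Lo.

18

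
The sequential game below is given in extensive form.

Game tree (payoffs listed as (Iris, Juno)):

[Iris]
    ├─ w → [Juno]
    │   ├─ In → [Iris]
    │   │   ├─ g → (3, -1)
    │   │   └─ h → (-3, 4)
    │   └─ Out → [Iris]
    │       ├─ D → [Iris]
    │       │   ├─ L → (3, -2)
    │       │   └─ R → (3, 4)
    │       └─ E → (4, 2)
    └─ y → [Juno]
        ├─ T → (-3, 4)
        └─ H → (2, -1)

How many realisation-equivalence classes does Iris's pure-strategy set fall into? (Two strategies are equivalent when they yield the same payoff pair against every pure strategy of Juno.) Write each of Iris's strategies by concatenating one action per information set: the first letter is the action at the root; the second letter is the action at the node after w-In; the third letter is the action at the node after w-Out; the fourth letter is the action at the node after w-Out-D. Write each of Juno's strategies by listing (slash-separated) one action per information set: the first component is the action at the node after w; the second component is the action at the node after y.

7

Iris has 16 pure strategies: wgDL, wgDR, wgEL, wgER, whDL, whDR, whEL, whER, ygDL, ygDR, ygEL, ygER, yhDL, yhDR, yhEL, yhER. Columns: In/T, In/H, Out/T, Out/H.
{wgDL} → row (3,-1) (3,-1) (3,-2) (3,-2)
{wgDR} → row (3,-1) (3,-1) (3,4) (3,4)
{wgEL, wgER} → row (3,-1) (3,-1) (4,2) (4,2)
{whDL} → row (-3,4) (-3,4) (3,-2) (3,-2)
{whDR} → row (-3,4) (-3,4) (3,4) (3,4)
{whEL, whER} → row (-3,4) (-3,4) (4,2) (4,2)
{ygDL, ygDR, ygEL, ygER, yhDL, yhDR, yhEL, yhER} → row (-3,4) (2,-1) (-3,4) (2,-1)
That's 7 distinct rows out of 16 strategies.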